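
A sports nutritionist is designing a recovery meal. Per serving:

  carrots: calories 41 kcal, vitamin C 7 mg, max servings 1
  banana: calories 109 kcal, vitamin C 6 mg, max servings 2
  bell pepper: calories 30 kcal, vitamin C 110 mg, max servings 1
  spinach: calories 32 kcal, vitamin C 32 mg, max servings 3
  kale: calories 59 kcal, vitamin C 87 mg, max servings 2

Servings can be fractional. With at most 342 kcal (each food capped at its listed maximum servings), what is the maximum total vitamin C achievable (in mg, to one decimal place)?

390.1 mg

Vitamin C per kcal: bell pepper 3.667, kale 1.475, spinach 1, carrots 0.1707, banana 0.05505.
Take 1 serving of bell pepper: uses 30 kcal, +110.0 mg vitamin C (running total 110.0 mg).
Take 2 servings of kale: uses 118 kcal, +174.0 mg vitamin C (running total 284.0 mg).
Take 3 servings of spinach: uses 96 kcal, +96.0 mg vitamin C (running total 380.0 mg).
Take 1 serving of carrots: uses 41 kcal, +7.0 mg vitamin C (running total 387.0 mg).
Take 0.5229 servings of banana: uses 57 kcal, +3.1 mg vitamin C (running total 390.1 mg).
Greedy by best ratio exhausts the calories allowance optimally: 390.1 mg.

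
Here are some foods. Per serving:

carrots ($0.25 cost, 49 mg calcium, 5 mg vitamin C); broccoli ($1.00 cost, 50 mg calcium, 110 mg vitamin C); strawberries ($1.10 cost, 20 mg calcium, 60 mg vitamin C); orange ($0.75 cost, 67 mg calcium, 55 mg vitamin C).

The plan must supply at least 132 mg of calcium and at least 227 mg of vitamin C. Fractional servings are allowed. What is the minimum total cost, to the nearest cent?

Check every corner: each single food scaled to meet both minima, and each pair solved so both constraints bind.
carrots only: max(132/49, 227/5) = 45.4 servings → $11.35.
broccoli only: max(132/50, 227/110) = 2.64 servings → $2.64.
strawberries only: max(132/20, 227/60) = 6.6 servings → $7.26.
orange only: max(132/67, 227/55) = 4.127 servings → $3.10.
carrots + broccoli with both tight: 0.6167 servings and 2.036 servings → $2.19.
carrots + strawberries with both tight: 1.19 servings and 3.684 servings → $4.35.
carrots + orange: intersection lies outside the first quadrant.
broccoli + strawberries: intersection lies outside the first quadrant.
broccoli + orange with both tight: 1.721 servings and 0.6861 servings → $2.24.
strawberries + orange with both tight: 2.722 servings and 1.158 servings → $3.86.
The minimum over all feasible corners is $2.19.

$2.19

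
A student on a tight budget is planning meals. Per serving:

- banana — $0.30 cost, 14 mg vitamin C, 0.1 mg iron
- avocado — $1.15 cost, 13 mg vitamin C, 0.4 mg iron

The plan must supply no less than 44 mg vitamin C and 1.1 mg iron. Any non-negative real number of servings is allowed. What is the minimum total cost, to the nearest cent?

$3.17

At the optimum either one food covers both requirements or two foods hit both targets exactly; no other combination can be cheaper.
banana only: max(44/14, 1.1/0.1) = 11 servings → $3.30.
avocado only: max(44/13, 1.1/0.4) = 3.385 servings → $3.89.
banana + avocado with both tight: 0.7674 servings and 2.558 servings → $3.17.
Cheapest feasible corner: $3.17.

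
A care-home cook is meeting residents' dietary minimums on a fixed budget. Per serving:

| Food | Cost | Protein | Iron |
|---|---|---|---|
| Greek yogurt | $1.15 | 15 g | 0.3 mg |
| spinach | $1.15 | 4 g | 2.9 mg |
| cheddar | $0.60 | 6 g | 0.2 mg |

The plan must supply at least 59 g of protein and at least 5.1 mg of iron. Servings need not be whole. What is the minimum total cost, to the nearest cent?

Greek yogurt only: max(59/15, 5.1/0.3) = 17 servings → $19.55.
spinach only: max(59/4, 5.1/2.9) = 14.75 servings → $16.96.
cheddar only: max(59/6, 5.1/0.2) = 25.5 servings → $15.30.
Greek yogurt + spinach with both tight: 3.563 servings and 1.39 servings → $5.70.
Greek yogurt + cheddar with both targets exact would need a negative amount; discard.
spinach + cheddar with both tight: 1.133 servings and 9.078 servings → $6.75.
Cheapest feasible corner: $5.70.

$5.70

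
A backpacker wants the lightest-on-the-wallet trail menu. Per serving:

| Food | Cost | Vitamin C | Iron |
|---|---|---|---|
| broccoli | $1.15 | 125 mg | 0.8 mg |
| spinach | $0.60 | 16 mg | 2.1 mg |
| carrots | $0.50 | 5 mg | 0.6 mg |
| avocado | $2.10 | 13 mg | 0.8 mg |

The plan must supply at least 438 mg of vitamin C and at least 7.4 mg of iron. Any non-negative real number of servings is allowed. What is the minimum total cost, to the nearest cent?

$5.07

A basic optimal solution has at most two foods positive. Try each food alone and each pair with both targets met exactly.
broccoli only: max(438/125, 7.4/0.8) = 9.25 servings → $10.64.
spinach only: max(438/16, 7.4/2.1) = 27.38 servings → $16.43.
carrots only: max(438/5, 7.4/0.6) = 87.6 servings → $43.80.
avocado only: max(438/13, 7.4/0.8) = 33.69 servings → $70.75.
broccoli + spinach with both tight: 3.209 servings and 2.301 servings → $5.07.
broccoli + carrots with both tight: 3.18 servings and 8.093 servings → $7.70.
broccoli + avocado with both tight: 2.837 servings and 6.413 servings → $16.73.
spinach + carrots: intersection lies outside the first quadrant.
spinach + avocado with both targets exact would need a negative amount; discard.
carrots + avocado: the both-tight solution has a negative serving — not a feasible corner.
Cheapest feasible corner: $5.07.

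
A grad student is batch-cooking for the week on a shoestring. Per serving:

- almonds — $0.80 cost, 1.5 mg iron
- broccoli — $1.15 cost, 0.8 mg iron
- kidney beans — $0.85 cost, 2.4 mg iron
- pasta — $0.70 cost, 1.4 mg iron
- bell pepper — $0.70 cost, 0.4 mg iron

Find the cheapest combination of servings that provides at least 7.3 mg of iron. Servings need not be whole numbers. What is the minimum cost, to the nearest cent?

$2.59

Cost per mg of iron: kidney beans $0.3542, pasta $0.5000, almonds $0.5333, broccoli $1.4375, bell pepper $1.7500.
With no serving limits, use only kidney beans: 7.3 mg / 2.4 mg = 3.042 servings × $0.85 = $2.59.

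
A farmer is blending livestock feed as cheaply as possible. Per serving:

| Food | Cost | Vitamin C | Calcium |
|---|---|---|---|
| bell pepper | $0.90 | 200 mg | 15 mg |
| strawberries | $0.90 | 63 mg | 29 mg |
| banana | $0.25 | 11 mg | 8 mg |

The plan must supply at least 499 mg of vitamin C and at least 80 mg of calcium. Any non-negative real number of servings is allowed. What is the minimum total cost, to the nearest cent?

$3.33

Check every corner: each single food scaled to meet both minima, and each pair solved so both constraints bind.
bell pepper only: max(499/200, 80/15) = 5.333 servings → $4.80.
strawberries only: max(499/63, 80/29) = 7.921 servings → $7.13.
banana only: max(499/11, 80/8) = 45.36 servings → $11.34.
bell pepper + strawberries with both tight: 1.943 servings and 1.754 servings → $3.33.
bell pepper + banana with both tight: 2.169 servings and 5.934 servings → $3.44.
strawberries + banana: intersection lies outside the first quadrant.
So the least-cost plan costs $3.33.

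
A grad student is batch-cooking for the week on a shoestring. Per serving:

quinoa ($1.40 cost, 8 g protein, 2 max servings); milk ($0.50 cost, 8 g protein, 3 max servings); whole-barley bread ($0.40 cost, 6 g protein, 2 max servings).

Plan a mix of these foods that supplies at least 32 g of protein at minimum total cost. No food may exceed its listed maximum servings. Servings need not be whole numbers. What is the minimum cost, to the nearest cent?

Cost per g of protein: milk $0.0625, whole-barley bread $0.0667, quinoa $0.1750.
Take 3 servings of milk: +24.0 g protein for $1.50 (total $1.50, still need 8.0 g).
Take 1.333 servings of whole-barley bread: +8.0 g protein for $0.53 (total $2.03, still need 0.0 g).
Filling from the cheapest source first is optimal under one linear minimum: $2.03.

$2.03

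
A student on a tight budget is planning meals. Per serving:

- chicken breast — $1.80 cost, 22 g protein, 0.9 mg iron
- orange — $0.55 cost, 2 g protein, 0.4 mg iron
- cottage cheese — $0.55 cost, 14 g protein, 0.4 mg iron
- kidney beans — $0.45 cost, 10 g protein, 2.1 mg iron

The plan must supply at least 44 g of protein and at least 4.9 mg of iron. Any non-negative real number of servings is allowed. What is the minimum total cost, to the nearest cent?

This is a tiny linear program; its minimum lies at a vertex of the feasible set. List the vertices and price them.
chicken breast only: max(44/22, 4.9/0.9) = 5.444 servings → $9.80.
orange only: max(44/2, 4.9/0.4) = 22 servings → $12.10.
cottage cheese only: max(44/14, 4.9/0.4) = 12.25 servings → $6.74.
kidney beans only: max(44/10, 4.9/2.1) = 4.4 servings → $1.98.
chicken breast + orange with both tight: 1.114 servings and 9.743 servings → $7.36.
chicken breast + cottage cheese: the both-tight solution has a negative serving — not a feasible corner.
chicken breast + kidney beans with both tight: 1.167 servings and 1.833 servings → $2.92.
orange + cottage cheese with both tight: 10.62 servings and 1.625 servings → $6.74.
orange + kidney beans: the both-tight solution has a negative serving — not a feasible corner.
cottage cheese + kidney beans with both tight: 1.709 servings and 2.008 servings → $1.84.
Cheapest feasible corner: $1.84.

$1.84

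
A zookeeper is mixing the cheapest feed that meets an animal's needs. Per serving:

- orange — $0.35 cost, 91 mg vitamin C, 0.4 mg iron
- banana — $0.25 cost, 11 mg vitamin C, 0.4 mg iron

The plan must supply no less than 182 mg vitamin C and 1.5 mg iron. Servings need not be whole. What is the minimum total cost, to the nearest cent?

$1.11

With two linear requirements the optimum uses one or two foods; enumerate the corners.
orange only: max(182/91, 1.5/0.4) = 3.75 servings → $1.31.
banana only: max(182/11, 1.5/0.4) = 16.55 servings → $4.14.
orange + banana with both tight: 1.759 servings and 1.991 servings → $1.11.
So the least-cost plan costs $1.11.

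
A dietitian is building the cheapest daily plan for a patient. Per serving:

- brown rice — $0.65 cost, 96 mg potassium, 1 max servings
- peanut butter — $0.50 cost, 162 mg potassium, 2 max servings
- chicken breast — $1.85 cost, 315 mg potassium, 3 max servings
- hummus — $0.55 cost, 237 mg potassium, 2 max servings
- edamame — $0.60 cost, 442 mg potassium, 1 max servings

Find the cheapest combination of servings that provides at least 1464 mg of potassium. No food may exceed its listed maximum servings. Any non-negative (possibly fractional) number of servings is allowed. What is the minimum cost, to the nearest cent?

$4.02

Cost per mg of potassium: edamame $0.0014, hummus $0.0023, peanut butter $0.0031, chicken breast $0.0059, brown rice $0.0068.
Take 1 serving of edamame: +442.0 mg potassium for $0.60 (total $0.60, still need 1022.0 mg).
Take 2 servings of hummus: +474.0 mg potassium for $1.10 (total $1.70, still need 548.0 mg).
Take 2 servings of peanut butter: +324.0 mg potassium for $1.00 (total $2.70, still need 224.0 mg).
Take 0.7111 servings of chicken breast: +224.0 mg potassium for $1.32 (total $4.02, still need 0.0 mg).
Greedy by cheapest-per-mg is optimal for a single linear constraint, so the minimum cost is $4.02.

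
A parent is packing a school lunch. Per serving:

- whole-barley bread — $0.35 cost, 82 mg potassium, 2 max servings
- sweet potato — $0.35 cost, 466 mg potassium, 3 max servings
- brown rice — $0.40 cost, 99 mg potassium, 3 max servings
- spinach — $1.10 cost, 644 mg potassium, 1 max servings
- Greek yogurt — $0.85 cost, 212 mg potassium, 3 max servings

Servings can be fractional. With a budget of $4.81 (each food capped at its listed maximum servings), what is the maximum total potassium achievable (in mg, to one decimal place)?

2705.2 mg

Potassium per dollar: sweet potato 1331, spinach 585.5, Greek yogurt 249.4, brown rice 247.5, whole-barley bread 234.3.
Take 3 servings of sweet potato: spends $1.05, +1398.0 mg potassium (running total 1398.0 mg).
Take 1 serving of spinach: spends $1.10, +644.0 mg potassium (running total 2042.0 mg).
Take 3 servings of Greek yogurt: spends $2.55, +636.0 mg potassium (running total 2678.0 mg).
Take 0.275 servings of brown rice: spends $0.11, +27.2 mg potassium (running total 2705.2 mg).
Greedy by best ratio exhausts the cost allowance optimally: 2705.2 mg.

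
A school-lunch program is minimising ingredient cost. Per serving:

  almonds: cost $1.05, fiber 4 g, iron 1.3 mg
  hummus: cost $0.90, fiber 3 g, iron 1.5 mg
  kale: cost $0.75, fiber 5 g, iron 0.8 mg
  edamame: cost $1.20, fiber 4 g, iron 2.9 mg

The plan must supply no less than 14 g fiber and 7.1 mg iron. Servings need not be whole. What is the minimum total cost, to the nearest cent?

An LP optimum is at a vertex; with two nutrient constraints at most two foods are used. Check each candidate.
almonds only: max(14/4, 7.1/1.3) = 5.462 servings → $5.73.
hummus only: max(14/3, 7.1/1.5) = 4.733 servings → $4.26.
kale only: max(14/5, 7.1/0.8) = 8.875 servings → $6.66.
edamame only: max(14/4, 7.1/2.9) = 3.5 servings → $4.20.
almonds + hummus with both targets exact would need a negative amount; discard.
almonds + kale with both targets exact would need a negative amount; discard.
almonds + edamame with both tight: 1.906 servings and 1.594 servings → $3.91.
hummus + kale: intersection lies outside the first quadrant.
hummus + edamame with both tight: 4.519 servings and 0.1111 servings → $4.20.
kale + edamame with both tight: 1.08 servings and 2.15 servings → $3.39.
Cheapest feasible corner: $3.39.

$3.39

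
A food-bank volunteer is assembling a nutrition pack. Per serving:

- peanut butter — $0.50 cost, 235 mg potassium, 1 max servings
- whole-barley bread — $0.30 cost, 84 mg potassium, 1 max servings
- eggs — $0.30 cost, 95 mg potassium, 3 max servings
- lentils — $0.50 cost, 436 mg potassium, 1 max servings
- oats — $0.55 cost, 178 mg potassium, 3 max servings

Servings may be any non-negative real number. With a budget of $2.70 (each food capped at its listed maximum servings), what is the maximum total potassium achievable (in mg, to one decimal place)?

Potassium per dollar: lentils 872, peanut butter 470, oats 323.6, eggs 316.7, whole-barley bread 280.
Take 1 serving of lentils: spends $0.50, +436.0 mg potassium (running total 436.0 mg).
Take 1 serving of peanut butter: spends $0.50, +235.0 mg potassium (running total 671.0 mg).
Take 3 servings of oats: spends $1.65, +534.0 mg potassium (running total 1205.0 mg).
Take 0.1667 servings of eggs: spends $0.05, +15.8 mg potassium (running total 1220.8 mg).
Greedy by best ratio exhausts the cost allowance optimally: 1220.8 mg.

1220.8 mg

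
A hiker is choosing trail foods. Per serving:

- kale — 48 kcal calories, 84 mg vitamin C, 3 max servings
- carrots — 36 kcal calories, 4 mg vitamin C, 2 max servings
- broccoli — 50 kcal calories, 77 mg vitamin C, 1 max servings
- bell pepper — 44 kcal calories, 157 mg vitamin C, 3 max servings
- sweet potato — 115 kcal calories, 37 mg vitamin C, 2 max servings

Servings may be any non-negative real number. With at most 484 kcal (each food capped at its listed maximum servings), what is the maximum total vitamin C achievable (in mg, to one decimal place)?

Vitamin C per kcal: bell pepper 3.568, kale 1.75, broccoli 1.54, sweet potato 0.3217, carrots 0.1111.
Take 3 servings of bell pepper: uses 132 kcal, +471.0 mg vitamin C (running total 471.0 mg).
Take 3 servings of kale: uses 144 kcal, +252.0 mg vitamin C (running total 723.0 mg).
Take 1 serving of broccoli: uses 50 kcal, +77.0 mg vitamin C (running total 800.0 mg).
Take 1.374 servings of sweet potato: uses 158 kcal, +50.8 mg vitamin C (running total 850.8 mg).
Greedy by best ratio exhausts the calories allowance optimally: 850.8 mg.

850.8 mg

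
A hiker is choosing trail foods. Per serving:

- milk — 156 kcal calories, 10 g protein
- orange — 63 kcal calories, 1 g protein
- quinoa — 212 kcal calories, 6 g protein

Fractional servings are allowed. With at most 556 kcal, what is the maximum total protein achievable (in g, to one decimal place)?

35.6 g

Protein per kcal: milk 0.0641, quinoa 0.0283, orange 0.01587.
With no serving limits, spend the whole calories allowance on milk: 556 kcal / 156 kcal × 10 g = 35.6 g.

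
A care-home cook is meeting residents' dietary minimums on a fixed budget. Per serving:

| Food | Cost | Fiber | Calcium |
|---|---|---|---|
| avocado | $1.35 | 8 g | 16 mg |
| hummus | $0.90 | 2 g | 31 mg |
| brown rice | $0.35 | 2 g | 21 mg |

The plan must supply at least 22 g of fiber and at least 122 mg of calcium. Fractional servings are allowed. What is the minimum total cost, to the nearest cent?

$3.77

avocado only: max(22/8, 122/16) = 7.625 servings → $10.29.
hummus only: max(22/2, 122/31) = 11 servings → $9.90.
brown rice only: max(22/2, 122/21) = 11 servings → $3.85.
avocado + hummus with both tight: 2.028 servings and 2.889 servings → $5.34.
avocado + brown rice with both tight: 1.603 servings and 4.588 servings → $3.77.
hummus + brown rice: intersection lies outside the first quadrant.
The minimum over all feasible corners is $3.77.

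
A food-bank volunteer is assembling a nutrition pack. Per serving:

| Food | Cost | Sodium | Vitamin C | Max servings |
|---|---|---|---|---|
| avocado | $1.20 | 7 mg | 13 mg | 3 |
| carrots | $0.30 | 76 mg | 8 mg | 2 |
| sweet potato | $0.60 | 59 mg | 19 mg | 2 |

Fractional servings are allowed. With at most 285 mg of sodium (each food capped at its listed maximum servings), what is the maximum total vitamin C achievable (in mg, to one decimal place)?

Vitamin C per mg sodium: avocado 1.857, sweet potato 0.322, carrots 0.1053.
Take 3 servings of avocado: uses 21 mg sodium, +39.0 mg vitamin C (running total 39.0 mg).
Take 2 servings of sweet potato: uses 118 mg sodium, +38.0 mg vitamin C (running total 77.0 mg).
Take 1.921 servings of carrots: uses 146 mg sodium, +15.4 mg vitamin C (running total 92.4 mg).
Filling greedily by vitamin C-per-mg sodium is optimal for one linear limit, giving 92.4 mg.

92.4 mg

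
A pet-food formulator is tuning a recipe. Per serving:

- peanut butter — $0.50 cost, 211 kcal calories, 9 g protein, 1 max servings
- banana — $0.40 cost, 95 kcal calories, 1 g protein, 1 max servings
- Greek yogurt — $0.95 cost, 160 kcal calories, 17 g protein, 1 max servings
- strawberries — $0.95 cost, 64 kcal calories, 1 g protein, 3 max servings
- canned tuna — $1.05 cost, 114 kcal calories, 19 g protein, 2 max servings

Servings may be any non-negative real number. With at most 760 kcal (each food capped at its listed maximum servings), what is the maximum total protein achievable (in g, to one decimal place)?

66.5 g

Protein per kcal: canned tuna 0.1667, Greek yogurt 0.1062, peanut butter 0.04265, strawberries 0.01562, banana 0.01053.
Take 2 servings of canned tuna: uses 228 kcal, +38.0 g protein (running total 38.0 g).
Take 1 serving of Greek yogurt: uses 160 kcal, +17.0 g protein (running total 55.0 g).
Take 1 serving of peanut butter: uses 211 kcal, +9.0 g protein (running total 64.0 g).
Take 2.516 servings of strawberries: uses 161 kcal, +2.5 g protein (running total 66.5 g).
Filling greedily by protein-per-kcal is optimal for one linear limit, giving 66.5 g.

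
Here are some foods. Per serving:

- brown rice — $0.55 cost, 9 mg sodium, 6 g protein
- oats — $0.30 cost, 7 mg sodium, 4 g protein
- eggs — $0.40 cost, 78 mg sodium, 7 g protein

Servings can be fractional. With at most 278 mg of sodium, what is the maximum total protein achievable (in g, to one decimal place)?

185.3 g

Protein per mg sodium: brown rice 0.6667, oats 0.5714, eggs 0.08974.
With no serving limits, spend the whole sodium allowance on brown rice: 278 mg / 9 mg × 6 g = 185.3 g.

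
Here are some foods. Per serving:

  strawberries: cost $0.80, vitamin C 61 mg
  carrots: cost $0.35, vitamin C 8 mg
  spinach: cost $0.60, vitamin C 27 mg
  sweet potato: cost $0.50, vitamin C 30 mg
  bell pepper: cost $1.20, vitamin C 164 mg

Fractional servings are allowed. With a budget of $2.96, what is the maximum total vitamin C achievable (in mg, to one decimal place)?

Vitamin C per dollar: bell pepper 136.7, strawberries 76.25, sweet potato 60, spinach 45, carrots 22.86.
With no serving limits, spend the whole cost allowance on bell pepper: $2.96 / $1.20 × 164 mg = 404.5 mg.

404.5 mg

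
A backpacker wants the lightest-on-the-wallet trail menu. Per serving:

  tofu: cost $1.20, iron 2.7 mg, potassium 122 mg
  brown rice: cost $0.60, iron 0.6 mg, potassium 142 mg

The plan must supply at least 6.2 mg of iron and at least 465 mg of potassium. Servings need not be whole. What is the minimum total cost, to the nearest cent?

$3.29

An LP optimum is at a vertex; with two nutrient constraints at most two foods are used. Check each candidate.
tofu only: max(6.2/2.7, 465/122) = 3.811 servings → $4.57.
brown rice only: max(6.2/0.6, 465/142) = 10.33 servings → $6.20.
tofu + brown rice with both tight: 1.939 servings and 1.609 servings → $3.29.
The minimum over all feasible corners is $3.29.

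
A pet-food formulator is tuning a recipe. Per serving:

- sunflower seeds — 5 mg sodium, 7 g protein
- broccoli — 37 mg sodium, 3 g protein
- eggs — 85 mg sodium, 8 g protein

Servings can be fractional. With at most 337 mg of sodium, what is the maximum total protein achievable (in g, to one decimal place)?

471.8 g

Protein per mg sodium: sunflower seeds 1.4, eggs 0.09412, broccoli 0.08108.
With no serving limits, spend the whole sodium allowance on sunflower seeds: 337 mg / 5 mg × 7 g = 471.8 g.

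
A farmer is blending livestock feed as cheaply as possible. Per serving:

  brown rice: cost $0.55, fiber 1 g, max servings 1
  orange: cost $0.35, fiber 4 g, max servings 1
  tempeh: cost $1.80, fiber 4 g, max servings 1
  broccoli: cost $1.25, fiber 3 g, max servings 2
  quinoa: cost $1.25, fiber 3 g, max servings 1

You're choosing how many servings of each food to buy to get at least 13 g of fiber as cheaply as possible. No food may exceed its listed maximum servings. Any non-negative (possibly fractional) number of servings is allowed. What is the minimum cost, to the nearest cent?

$4.10

Cost per g of fiber: orange $0.0875, broccoli $0.4167, quinoa $0.4167, tempeh $0.4500, brown rice $0.5500.
Take 1 serving of orange: +4.0 g fiber for $0.35 (total $0.35, still need 9.0 g).
Take 2 servings of broccoli: +6.0 g fiber for $2.50 (total $2.85, still need 3.0 g).
Take 1 serving of quinoa: +3.0 g fiber for $1.25 (total $4.10, still need 0.0 g).
Greedy by cheapest-per-g is optimal for a single linear constraint, so the minimum cost is $4.10.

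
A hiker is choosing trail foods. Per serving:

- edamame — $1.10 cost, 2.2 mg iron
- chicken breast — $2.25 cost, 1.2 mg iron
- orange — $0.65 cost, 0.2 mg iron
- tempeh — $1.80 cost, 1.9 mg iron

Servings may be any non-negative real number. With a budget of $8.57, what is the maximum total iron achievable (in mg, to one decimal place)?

17.1 mg

Iron per dollar: edamame 2, tempeh 1.056, chicken breast 0.5333, orange 0.3077.
With no serving limits, spend the whole cost allowance on edamame: $8.57 / $1.10 × 2.2 mg = 17.1 mg.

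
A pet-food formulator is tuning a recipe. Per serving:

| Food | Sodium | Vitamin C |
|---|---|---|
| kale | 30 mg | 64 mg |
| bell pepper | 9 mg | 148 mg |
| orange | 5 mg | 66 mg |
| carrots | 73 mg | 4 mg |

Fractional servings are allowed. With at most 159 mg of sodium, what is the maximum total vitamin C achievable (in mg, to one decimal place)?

Vitamin C per mg sodium: bell pepper 16.44, orange 13.2, kale 2.133, carrots 0.05479.
With no serving limits, spend the whole sodium allowance on bell pepper: 159 mg / 9 mg × 148 mg = 2614.7 mg.

2614.7 mg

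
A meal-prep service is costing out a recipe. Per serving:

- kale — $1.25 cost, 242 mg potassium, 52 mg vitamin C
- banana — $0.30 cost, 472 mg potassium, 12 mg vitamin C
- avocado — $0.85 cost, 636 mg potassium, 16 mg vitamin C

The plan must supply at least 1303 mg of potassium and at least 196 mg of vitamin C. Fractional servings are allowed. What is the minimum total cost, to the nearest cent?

$4.72

The cheapest plan sits at a corner of the feasible region — with two constraints it uses at most two foods.
kale only: max(1303/242, 196/52) = 5.384 servings → $6.73.
banana only: max(1303/472, 196/12) = 16.33 servings → $4.90.
avocado only: max(1303/636, 196/16) = 12.25 servings → $10.41.
kale + banana with both tight: 3.552 servings and 0.9392 servings → $4.72.
kale + avocado with both tight: 3.555 servings and 0.696 servings → $5.04.
banana + avocado: the both-tight solution has a negative serving — not a feasible corner.
Cheapest feasible corner: $4.72.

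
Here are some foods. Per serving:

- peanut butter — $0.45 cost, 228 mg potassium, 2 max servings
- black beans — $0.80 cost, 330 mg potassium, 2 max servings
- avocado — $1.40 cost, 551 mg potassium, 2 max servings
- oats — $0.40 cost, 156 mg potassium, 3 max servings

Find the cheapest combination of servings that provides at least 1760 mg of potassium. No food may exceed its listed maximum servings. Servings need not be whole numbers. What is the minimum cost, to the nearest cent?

Cost per mg of potassium: peanut butter $0.0020, black beans $0.0024, avocado $0.0025, oats $0.0026.
Take 2 servings of peanut butter: +456.0 mg potassium for $0.90 (total $0.90, still need 1304.0 mg).
Take 2 servings of black beans: +660.0 mg potassium for $1.60 (total $2.50, still need 644.0 mg).
Take 1.169 servings of avocado: +644.0 mg potassium for $1.64 (total $4.14, still need 0.0 mg).
Greedy by cheapest-per-mg is optimal for a single linear constraint, so the minimum cost is $4.14.

$4.14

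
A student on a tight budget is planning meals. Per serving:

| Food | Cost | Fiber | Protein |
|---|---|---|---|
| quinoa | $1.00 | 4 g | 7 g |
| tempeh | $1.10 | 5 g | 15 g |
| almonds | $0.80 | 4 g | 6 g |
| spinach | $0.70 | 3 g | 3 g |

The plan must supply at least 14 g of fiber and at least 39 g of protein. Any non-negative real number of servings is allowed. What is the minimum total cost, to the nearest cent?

An LP optimum is at a vertex; with two nutrient constraints at most two foods are used. Check each candidate.
quinoa only: max(14/4, 39/7) = 5.571 servings → $5.57.
tempeh only: max(14/5, 39/15) = 2.8 servings → $3.08.
almonds only: max(14/4, 39/6) = 6.5 servings → $5.20.
spinach only: max(14/3, 39/3) = 13 servings → $9.10.
quinoa + tempeh with both tight: 0.6 servings and 2.32 servings → $3.15.
quinoa + almonds with both targets exact would need a negative amount; discard.
quinoa + spinach: the both-tight solution has a negative serving — not a feasible corner.
tempeh + almonds with both tight: 2.4 servings and 0.5 servings → $3.04.
tempeh + spinach with both tight: 2.5 servings and 0.5 servings → $3.10.
almonds + spinach with both targets exact would need a negative amount; discard.
So the least-cost plan costs $3.04.

$3.04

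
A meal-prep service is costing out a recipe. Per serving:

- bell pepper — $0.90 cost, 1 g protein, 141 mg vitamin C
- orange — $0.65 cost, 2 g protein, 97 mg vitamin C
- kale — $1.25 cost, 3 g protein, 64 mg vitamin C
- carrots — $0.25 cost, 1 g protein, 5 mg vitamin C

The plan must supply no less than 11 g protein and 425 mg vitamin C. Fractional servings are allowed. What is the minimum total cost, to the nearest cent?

$3.39

An LP optimum is at a vertex; with two nutrient constraints at most two foods are used. Check each candidate.
bell pepper only: max(11/1, 425/141) = 11 servings → $9.90.
orange only: max(11/2, 425/97) = 5.5 servings → $3.58.
kale only: max(11/3, 425/64) = 6.641 servings → $8.30.
carrots only: max(11/1, 425/5) = 85 servings → $21.25.
bell pepper + orange: the both-tight solution has a negative serving — not a feasible corner.
bell pepper + kale with both tight: 1.591 servings and 3.136 servings → $5.35.
bell pepper + carrots with both tight: 2.721 servings and 8.279 servings → $4.52.
orange + kale with both tight: 3.503 servings and 1.331 servings → $3.94.
orange + carrots with both tight: 4.253 servings and 2.494 servings → $3.39.
kale + carrots: the both-tight solution has a negative serving — not a feasible corner.
Cheapest feasible corner: $3.39.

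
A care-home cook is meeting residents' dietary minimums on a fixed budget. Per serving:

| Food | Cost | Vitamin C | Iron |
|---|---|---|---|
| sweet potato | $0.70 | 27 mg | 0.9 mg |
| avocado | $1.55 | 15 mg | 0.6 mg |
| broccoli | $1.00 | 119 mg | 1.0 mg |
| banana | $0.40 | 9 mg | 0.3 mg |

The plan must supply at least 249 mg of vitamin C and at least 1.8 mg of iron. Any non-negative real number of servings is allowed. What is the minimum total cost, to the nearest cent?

A basic optimal solution has at most two foods positive. Try each food alone and each pair with both targets met exactly.
sweet potato only: max(249/27, 1.8/0.9) = 9.222 servings → $6.46.
avocado only: max(249/15, 1.8/0.6) = 16.6 servings → $25.73.
broccoli only: max(249/119, 1.8/1.0) = 2.092 servings → $2.09.
banana only: max(249/9, 1.8/0.3) = 27.67 servings → $11.07.
sweet potato + avocado: intersection lies outside the first quadrant.
sweet potato + broccoli: intersection lies outside the first quadrant.
sweet potato + banana (both tight): parallel constraints — no distinct corner.
avocado + broccoli: intersection lies outside the first quadrant.
avocado + banana with both targets exact would need a negative amount; discard.
broccoli + banana with both targets exact would need a negative amount; discard.
The minimum over all feasible corners is $2.09.

$2.09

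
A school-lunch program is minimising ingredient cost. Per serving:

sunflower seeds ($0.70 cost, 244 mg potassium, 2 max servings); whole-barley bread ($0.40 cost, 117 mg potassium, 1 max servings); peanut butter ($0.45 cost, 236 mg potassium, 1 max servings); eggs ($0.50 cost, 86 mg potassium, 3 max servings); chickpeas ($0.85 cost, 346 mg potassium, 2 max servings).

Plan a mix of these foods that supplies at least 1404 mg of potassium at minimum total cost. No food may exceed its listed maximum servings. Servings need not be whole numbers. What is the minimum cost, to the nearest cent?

Cost per mg of potassium: peanut butter $0.0019, chickpeas $0.0025, sunflower seeds $0.0029, whole-barley bread $0.0034, eggs $0.0058.
Take 1 serving of peanut butter: +236.0 mg potassium for $0.45 (total $0.45, still need 1168.0 mg).
Take 2 servings of chickpeas: +692.0 mg potassium for $1.70 (total $2.15, still need 476.0 mg).
Take 1.951 servings of sunflower seeds: +476.0 mg potassium for $1.37 (total $3.52, still need 0.0 mg).
Filling from the cheapest source first is optimal under one linear minimum: $3.52.

$3.52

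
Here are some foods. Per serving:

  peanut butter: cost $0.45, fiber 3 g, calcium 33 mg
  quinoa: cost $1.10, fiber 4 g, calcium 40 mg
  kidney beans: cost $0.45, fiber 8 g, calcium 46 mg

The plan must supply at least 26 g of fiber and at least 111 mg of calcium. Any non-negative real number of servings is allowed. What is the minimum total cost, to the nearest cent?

$1.46

A basic optimal solution has at most two foods positive. Try each food alone and each pair with both targets met exactly.
peanut butter only: max(26/3, 111/33) = 8.667 servings → $3.90.
quinoa only: max(26/4, 111/40) = 6.5 servings → $7.15.
kidney beans only: max(26/8, 111/46) = 3.25 servings → $1.46.
peanut butter + quinoa: the both-tight solution has a negative serving — not a feasible corner.
peanut butter + kidney beans: intersection lies outside the first quadrant.
quinoa + kidney beans: intersection lies outside the first quadrant.
Cheapest feasible corner: $1.46.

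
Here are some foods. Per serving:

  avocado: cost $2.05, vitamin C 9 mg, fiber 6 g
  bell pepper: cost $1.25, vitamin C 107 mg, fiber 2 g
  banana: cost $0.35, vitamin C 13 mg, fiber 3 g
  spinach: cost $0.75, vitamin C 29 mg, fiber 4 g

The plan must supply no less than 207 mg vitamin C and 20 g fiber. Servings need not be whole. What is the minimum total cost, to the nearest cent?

The cheapest plan sits at a corner of the feasible region — with two constraints it uses at most two foods.
avocado only: max(207/9, 20/6) = 23 servings → $47.15.
bell pepper only: max(207/107, 20/2) = 10 servings → $12.50.
banana only: max(207/13, 20/3) = 15.92 servings → $5.57.
spinach only: max(207/29, 20/4) = 7.138 servings → $5.35.
avocado + bell pepper with both tight: 2.766 servings and 1.702 servings → $7.80.
avocado + banana with both targets exact would need a negative amount; discard.
avocado + spinach with both targets exact would need a negative amount; discard.
bell pepper + banana with both tight: 1.224 servings and 5.851 servings → $3.58.
bell pepper + spinach with both tight: 0.6703 servings and 4.665 servings → $4.34.
banana + spinach with both targets exact would need a negative amount; discard.
The minimum over all feasible corners is $3.58.

$3.58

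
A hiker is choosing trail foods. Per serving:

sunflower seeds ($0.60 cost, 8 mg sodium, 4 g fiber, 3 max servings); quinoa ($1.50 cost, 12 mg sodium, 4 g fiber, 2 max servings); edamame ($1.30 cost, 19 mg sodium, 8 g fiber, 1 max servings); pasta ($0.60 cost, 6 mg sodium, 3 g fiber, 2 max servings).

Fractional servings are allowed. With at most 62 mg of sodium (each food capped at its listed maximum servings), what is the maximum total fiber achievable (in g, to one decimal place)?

28.3 g

Fiber per mg sodium: sunflower seeds 0.5, pasta 0.5, edamame 0.4211, quinoa 0.3333.
Take 3 servings of sunflower seeds: uses 24 mg sodium, +12.0 g fiber (running total 12.0 g).
Take 2 servings of pasta: uses 12 mg sodium, +6.0 g fiber (running total 18.0 g).
Take 1 serving of edamame: uses 19 mg sodium, +8.0 g fiber (running total 26.0 g).
Take 0.5833 servings of quinoa: uses 7 mg sodium, +2.3 g fiber (running total 28.3 g).
Greedy by best ratio exhausts the sodium allowance optimally: 28.3 g.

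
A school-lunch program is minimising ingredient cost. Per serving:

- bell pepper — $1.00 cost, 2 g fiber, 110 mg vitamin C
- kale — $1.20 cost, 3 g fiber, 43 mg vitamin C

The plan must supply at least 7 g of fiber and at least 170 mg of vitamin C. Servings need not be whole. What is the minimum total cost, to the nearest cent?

This is a tiny linear program; its minimum lies at a vertex of the feasible set. List the vertices and price them.
bell pepper only: max(7/2, 170/110) = 3.5 servings → $3.50.
kale only: max(7/3, 170/43) = 3.953 servings → $4.74.
bell pepper + kale with both tight: 0.8566 servings and 1.762 servings → $2.97.
Cheapest feasible corner: $2.97.

$2.97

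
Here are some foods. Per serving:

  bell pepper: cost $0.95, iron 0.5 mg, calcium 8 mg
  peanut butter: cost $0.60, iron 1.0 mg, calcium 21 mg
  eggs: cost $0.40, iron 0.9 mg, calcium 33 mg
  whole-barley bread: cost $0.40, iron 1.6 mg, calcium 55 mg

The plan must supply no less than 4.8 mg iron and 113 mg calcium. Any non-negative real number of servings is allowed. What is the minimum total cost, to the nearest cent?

A basic optimal solution has at most two foods positive. Try each food alone and each pair with both targets met exactly.
bell pepper only: max(4.8/0.5, 113/8) = 14.12 servings → $13.42.
peanut butter only: max(4.8/1.0, 113/21) = 5.381 servings → $3.23.
eggs only: max(4.8/0.9, 113/33) = 5.333 servings → $2.13.
whole-barley bread only: max(4.8/1.6, 113/55) = 3 servings → $1.20.
bell pepper + peanut butter: the both-tight solution has a negative serving — not a feasible corner.
bell pepper + eggs with both tight: 6.097 servings and 1.946 servings → $6.57.
bell pepper + whole-barley bread with both tight: 5.66 servings and 1.231 servings → $5.87.
peanut butter + eggs with both tight: 4.021 servings and 0.8652 servings → $2.76.
peanut butter + whole-barley bread with both tight: 3.888 servings and 0.5701 servings → $2.56.
eggs + whole-barley bread with both targets exact would need a negative amount; discard.
Cheapest feasible corner: $1.20.

$1.20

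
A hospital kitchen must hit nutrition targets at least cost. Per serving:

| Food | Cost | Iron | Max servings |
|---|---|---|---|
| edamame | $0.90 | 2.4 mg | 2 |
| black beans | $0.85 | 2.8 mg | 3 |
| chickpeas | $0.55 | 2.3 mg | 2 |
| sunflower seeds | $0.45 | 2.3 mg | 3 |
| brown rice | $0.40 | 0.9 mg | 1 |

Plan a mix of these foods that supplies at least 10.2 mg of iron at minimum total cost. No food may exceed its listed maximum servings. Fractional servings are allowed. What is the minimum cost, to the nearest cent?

Cost per mg of iron: sunflower seeds $0.1957, chickpeas $0.2391, black beans $0.3036, edamame $0.3750, brown rice $0.4444.
Take 3 servings of sunflower seeds: +6.9 mg iron for $1.35 (total $1.35, still need 3.3 mg).
Take 1.435 servings of chickpeas: +3.3 mg iron for $0.79 (total $2.14, still need 0.0 mg).
Greedy by cheapest-per-mg is optimal for a single linear constraint, so the minimum cost is $2.14.

$2.14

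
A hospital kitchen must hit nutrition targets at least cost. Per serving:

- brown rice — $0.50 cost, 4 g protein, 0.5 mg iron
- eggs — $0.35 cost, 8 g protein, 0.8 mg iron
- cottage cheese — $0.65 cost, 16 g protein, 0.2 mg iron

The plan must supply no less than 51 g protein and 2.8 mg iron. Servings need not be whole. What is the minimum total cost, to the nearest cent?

$2.15

A basic optimal solution has at most two foods positive. Try each food alone and each pair with both targets met exactly.
brown rice only: max(51/4, 2.8/0.5) = 12.75 servings → $6.38.
eggs only: max(51/8, 2.8/0.8) = 6.375 servings → $2.23.
cottage cheese only: max(51/16, 2.8/0.2) = 14 servings → $9.10.
brown rice + eggs with both targets exact would need a negative amount; discard.
brown rice + cottage cheese with both tight: 4.806 servings and 1.986 servings → $3.69.
eggs + cottage cheese with both tight: 3.089 servings and 1.643 servings → $2.15.
Cheapest feasible corner: $2.15.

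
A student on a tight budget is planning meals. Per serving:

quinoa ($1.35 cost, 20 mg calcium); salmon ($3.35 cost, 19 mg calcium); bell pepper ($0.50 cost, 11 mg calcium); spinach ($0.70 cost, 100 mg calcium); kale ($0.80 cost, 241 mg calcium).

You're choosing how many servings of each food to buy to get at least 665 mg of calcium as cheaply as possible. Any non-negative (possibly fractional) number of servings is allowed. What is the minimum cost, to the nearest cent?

Cost per mg of calcium: kale $0.0033, spinach $0.0070, bell pepper $0.0455, quinoa $0.0675, salmon $0.1763.
With no serving limits, use only kale: 665 mg / 241 mg = 2.759 servings × $0.80 = $2.21.

$2.21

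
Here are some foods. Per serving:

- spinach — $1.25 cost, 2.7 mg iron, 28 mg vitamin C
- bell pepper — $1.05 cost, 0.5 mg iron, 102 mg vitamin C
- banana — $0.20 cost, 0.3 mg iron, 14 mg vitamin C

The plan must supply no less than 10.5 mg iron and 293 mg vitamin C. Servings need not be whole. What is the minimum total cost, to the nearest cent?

$5.89

The cheapest plan sits at a corner of the feasible region — with two constraints it uses at most two foods.
spinach only: max(10.5/2.7, 293/28) = 10.46 servings → $13.08.
bell pepper only: max(10.5/0.5, 293/102) = 21 servings → $22.05.
banana only: max(10.5/0.3, 293/14) = 35 servings → $7.00.
spinach + bell pepper with both tight: 3.537 servings and 1.902 servings → $6.42.
spinach + banana with both tight: 2.01 servings and 16.91 servings → $5.89.
bell pepper + banana: the both-tight solution has a negative serving — not a feasible corner.
The minimum over all feasible corners is $5.89.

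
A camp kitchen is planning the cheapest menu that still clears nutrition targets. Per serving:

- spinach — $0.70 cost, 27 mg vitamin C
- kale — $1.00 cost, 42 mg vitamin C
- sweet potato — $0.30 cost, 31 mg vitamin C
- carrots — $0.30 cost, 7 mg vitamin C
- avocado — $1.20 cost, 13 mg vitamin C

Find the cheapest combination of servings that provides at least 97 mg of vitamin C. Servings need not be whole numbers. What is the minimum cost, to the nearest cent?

$0.94

Cost per mg of vitamin C: sweet potato $0.0097, kale $0.0238, spinach $0.0259, carrots $0.0429, avocado $0.0923.
With no serving limits, use only sweet potato: 97 mg / 31 mg = 3.129 servings × $0.30 = $0.94.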